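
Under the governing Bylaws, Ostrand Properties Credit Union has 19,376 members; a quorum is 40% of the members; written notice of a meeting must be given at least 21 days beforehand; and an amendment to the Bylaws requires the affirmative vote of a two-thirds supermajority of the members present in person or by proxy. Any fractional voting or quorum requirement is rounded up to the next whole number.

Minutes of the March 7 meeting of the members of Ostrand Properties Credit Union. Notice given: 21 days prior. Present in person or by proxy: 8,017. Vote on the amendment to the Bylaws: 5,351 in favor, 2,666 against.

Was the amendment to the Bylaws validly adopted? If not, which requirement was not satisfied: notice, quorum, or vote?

Valid — all requirements satisfied.

Notice: 21 days given; 21 required. Satisfied.
Quorum: 40% of 19,376 = 7,750.40, rounded up to 7,751; 8,017 present. Satisfied.
Vote: requires two-thirds of those present (8,017); 2/3 of 8017 = 5344.67, rounded up to 5345, so 5,345 needed; 5,351 in favor. Satisfied.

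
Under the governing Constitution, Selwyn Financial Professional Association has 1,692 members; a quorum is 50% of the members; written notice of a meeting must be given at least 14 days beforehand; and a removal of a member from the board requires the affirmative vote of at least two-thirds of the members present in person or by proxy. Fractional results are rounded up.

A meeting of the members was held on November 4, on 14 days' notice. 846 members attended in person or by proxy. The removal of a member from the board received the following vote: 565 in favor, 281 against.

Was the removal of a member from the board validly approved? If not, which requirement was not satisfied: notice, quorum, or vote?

Notice: 14 days given; 14 required. Satisfied.
Quorum: 50% of 1,692 = 846; 846 present. Satisfied.
Vote: requires two-thirds of those present (846); 2/3 of 846 = 564, so 564 needed; 565 in favor. Satisfied.

Valid — all requirements satisfied.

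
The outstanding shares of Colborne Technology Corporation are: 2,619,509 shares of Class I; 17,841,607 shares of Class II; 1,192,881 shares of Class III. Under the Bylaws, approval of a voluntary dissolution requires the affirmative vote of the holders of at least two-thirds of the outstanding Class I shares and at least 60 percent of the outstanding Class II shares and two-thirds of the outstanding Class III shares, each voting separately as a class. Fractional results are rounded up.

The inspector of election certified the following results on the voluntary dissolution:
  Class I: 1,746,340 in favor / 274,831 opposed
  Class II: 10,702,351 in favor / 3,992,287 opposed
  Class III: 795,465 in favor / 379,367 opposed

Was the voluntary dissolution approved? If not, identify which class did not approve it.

Not approved — the Class II shares did not give the required vote.

Class I: 2/3 of 2619509 = 1746339.33, rounded up to 1746340; 1,746,340 required, 1,746,340 in favor — approved.
Class II: 3/5 of 17841607 = 10704964.20, rounded up to 10704965; 10,704,965 required, 10,702,351 in favor — not approved.
Class III: 2/3 of 1192881 = 795254; 795,254 required, 795,465 in favor — approved.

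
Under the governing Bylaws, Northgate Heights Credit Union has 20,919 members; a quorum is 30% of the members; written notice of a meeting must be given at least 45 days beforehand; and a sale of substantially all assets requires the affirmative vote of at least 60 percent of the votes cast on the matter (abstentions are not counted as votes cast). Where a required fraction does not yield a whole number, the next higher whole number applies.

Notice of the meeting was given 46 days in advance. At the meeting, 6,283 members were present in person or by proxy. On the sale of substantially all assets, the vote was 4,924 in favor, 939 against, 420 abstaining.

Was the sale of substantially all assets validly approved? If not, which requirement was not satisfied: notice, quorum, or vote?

Notice: 46 days given; 45 required. Satisfied.
Quorum: 30% of 20,919 = 6,275.70, rounded up to 6,276; 6,283 present. Satisfied.
Vote: requires three-fifths of the votes cast (6,283 − 420 abstaining = 5,863); 3/5 of 5863 = 3517.80, rounded up to 3518, so 3,518 needed; 4,924 in favor. Satisfied.

Valid — all requirements satisfied.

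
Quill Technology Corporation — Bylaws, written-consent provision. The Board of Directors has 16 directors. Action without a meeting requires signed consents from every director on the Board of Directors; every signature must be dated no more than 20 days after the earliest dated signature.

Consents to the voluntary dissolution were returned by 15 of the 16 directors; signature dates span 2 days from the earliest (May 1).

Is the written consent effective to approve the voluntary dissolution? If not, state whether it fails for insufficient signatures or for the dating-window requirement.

Not effective — insufficient signatures.

Signatures required: every one of 16 — unanimous means all 16, so 16 needed; 15 signed. Insufficient.
Dating window: the latest signature is 2 days after the earliest; the limit is 20 days. Within the window.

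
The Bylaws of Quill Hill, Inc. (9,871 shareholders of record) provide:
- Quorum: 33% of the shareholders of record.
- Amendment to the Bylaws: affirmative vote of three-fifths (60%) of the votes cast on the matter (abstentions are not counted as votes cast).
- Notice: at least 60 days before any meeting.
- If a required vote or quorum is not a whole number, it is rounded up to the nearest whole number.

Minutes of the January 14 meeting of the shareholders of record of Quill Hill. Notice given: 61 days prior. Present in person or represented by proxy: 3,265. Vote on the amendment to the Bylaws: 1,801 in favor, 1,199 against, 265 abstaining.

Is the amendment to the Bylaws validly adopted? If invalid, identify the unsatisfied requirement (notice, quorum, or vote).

Valid — all requirements satisfied.

Notice: 61 days given; 60 required. Satisfied.
Quorum: 33% of 9,871 = 3,257.43, rounded up to 3,258; 3,265 present. Satisfied.
Vote: requires three-fifths of the votes cast (3,265 − 265 abstaining = 3,000); 3/5 of 3000 = 1800, so 1,800 needed; 1,801 in favor. Satisfied.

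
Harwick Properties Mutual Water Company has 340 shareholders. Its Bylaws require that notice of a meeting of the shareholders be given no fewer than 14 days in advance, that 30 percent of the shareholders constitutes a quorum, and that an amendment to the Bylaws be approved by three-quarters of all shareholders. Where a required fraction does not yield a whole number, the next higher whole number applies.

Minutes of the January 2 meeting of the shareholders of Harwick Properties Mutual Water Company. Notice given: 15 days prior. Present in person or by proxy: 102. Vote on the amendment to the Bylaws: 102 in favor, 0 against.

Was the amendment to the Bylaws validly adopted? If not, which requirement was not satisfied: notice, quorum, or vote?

Invalid — vote requirement not satisfied.

Notice: 15 days given; 14 required. Satisfied.
Quorum: 30% of 340 = 102; 102 present. Satisfied.
Vote: requires three-fourths of all shareholders (340); 3/4 of 340 = 255, so 255 needed; 102 in favor. Not satisfied.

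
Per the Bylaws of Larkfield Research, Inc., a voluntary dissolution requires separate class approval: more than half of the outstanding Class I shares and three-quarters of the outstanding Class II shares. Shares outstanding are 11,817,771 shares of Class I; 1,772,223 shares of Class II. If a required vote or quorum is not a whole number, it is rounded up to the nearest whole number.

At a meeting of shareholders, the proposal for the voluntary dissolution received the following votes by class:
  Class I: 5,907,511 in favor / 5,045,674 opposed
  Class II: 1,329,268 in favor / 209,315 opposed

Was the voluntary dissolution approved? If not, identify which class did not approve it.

Class I: a majority of 11817771 is 5908886; 5,908,886 required, 5,907,511 in favor — not approved.
Class II: 3/4 of 1772223 = 1329167.25, rounded up to 1329168; 1,329,168 required, 1,329,268 in favor — approved.

Not approved — the Class I shares did not give the required vote.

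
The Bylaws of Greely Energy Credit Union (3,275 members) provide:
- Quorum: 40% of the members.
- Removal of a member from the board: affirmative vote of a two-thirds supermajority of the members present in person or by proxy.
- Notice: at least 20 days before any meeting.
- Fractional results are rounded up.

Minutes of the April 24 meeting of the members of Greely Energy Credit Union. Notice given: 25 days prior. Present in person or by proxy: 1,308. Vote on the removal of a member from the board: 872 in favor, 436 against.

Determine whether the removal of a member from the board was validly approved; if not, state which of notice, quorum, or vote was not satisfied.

Invalid — quorum requirement not satisfied.

Notice: 25 days given; 20 required. Satisfied.
Quorum: 40% of 3,275 = 1,310; 1,308 present. Not satisfied.
Vote: requires two-thirds of those present (1,308); 2/3 of 1308 = 872, so 872 needed; 872 in favor. Satisfied.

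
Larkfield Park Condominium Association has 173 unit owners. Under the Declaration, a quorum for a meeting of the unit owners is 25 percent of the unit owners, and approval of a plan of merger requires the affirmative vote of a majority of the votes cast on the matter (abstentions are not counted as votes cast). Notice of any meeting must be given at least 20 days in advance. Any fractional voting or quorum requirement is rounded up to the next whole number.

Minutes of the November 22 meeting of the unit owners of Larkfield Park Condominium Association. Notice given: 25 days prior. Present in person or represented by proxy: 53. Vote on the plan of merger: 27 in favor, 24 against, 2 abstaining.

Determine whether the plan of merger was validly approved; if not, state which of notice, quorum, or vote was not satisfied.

Notice: 25 days given; 20 required. Satisfied.
Quorum: 25% of 173 = 43.25, rounded up to 44; 53 present. Satisfied.
Vote: requires a majority of the votes cast (53 − 2 abstaining = 51); a majority of 51 is 26, so 26 needed; 27 in favor. Satisfied.

Valid — all requirements satisfied.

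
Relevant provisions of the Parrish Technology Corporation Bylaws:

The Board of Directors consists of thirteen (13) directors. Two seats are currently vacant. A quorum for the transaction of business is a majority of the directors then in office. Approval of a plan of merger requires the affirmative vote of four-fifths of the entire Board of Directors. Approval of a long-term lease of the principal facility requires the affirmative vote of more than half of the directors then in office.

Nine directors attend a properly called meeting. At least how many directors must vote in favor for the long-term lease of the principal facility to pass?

The long-term lease of the principal facility requires a majority of the directors then in office (11).
A majority of 11 is 6.

6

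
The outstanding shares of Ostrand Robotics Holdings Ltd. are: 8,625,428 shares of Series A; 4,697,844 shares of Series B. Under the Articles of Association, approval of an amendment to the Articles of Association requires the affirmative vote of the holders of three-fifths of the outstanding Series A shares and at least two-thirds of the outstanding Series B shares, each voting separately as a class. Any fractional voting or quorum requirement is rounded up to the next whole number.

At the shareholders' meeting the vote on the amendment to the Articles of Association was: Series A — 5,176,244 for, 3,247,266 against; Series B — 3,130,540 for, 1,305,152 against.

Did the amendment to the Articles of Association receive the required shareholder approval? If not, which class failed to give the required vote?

Not approved — the Series B shares did not give the required vote.

Series A: 3/5 of 8625428 = 5175256.80, rounded up to 5175257; 5,175,257 required, 5,176,244 in favor — approved.
Series B: 2/3 of 4697844 = 3131896; 3,131,896 required, 3,130,540 in favor — not approved.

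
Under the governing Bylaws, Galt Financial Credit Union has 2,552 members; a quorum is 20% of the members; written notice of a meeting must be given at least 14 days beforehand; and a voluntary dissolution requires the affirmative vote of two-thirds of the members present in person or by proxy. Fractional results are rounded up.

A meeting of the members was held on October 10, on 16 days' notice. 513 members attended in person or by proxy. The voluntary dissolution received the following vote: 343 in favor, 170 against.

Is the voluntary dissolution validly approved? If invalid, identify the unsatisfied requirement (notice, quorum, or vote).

Valid — all requirements satisfied.

Notice: 16 days given; 14 required. Satisfied.
Quorum: 20% of 2,552 = 510.40, rounded up to 511; 513 present. Satisfied.
Vote: requires two-thirds of those present (513); 2/3 of 513 = 342, so 342 needed; 343 in favor. Satisfied.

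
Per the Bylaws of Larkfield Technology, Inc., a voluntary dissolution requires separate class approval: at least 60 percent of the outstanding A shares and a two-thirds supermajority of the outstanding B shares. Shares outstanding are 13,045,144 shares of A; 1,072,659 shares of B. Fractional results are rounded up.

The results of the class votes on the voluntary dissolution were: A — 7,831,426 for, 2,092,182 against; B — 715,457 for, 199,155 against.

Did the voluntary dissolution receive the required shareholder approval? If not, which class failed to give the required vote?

A: 3/5 of 13045144 = 7827086.40, rounded up to 7827087; 7,827,087 required, 7,831,426 in favor — approved.
B: 2/3 of 1072659 = 715106; 715,106 required, 715,457 in favor — approved.

Approved — every class gave the required vote.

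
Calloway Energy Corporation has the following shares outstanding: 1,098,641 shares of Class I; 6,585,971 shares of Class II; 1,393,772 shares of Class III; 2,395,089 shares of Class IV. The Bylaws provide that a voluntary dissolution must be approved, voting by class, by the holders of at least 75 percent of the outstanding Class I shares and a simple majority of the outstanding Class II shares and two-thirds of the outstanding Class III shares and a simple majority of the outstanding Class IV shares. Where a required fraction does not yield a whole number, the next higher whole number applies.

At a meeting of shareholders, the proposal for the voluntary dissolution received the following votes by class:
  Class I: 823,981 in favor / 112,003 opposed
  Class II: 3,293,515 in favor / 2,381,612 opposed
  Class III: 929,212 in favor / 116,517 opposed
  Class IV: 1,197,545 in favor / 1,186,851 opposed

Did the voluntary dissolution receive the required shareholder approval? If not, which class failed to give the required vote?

Class I: 3/4 of 1098641 = 823980.75, rounded up to 823981; 823,981 required, 823,981 in favor — approved.
Class II: a majority of 6585971 is 3292986; 3,292,986 required, 3,293,515 in favor — approved.
Class III: 2/3 of 1393772 = 929181.33, rounded up to 929182; 929,182 required, 929,212 in favor — approved.
Class IV: a majority of 2395089 is 1197545; 1,197,545 required, 1,197,545 in favor — approved.

Approved — every class gave the required vote.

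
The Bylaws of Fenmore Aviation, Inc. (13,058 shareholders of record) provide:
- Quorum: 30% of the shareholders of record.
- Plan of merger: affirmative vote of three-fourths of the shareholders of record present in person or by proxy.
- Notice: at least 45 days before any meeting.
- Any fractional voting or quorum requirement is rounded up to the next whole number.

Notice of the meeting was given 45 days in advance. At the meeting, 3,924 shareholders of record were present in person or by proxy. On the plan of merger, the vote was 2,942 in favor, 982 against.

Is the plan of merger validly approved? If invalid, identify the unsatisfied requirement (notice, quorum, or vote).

Invalid — vote requirement not satisfied.

Notice: 45 days given; 45 required. Satisfied.
Quorum: 30% of 13,058 = 3,917.40, rounded up to 3,918; 3,924 present. Satisfied.
Vote: requires three-fourths of those present (3,924); 3/4 of 3924 = 2943, so 2,943 needed; 2,942 in favor. Not satisfied.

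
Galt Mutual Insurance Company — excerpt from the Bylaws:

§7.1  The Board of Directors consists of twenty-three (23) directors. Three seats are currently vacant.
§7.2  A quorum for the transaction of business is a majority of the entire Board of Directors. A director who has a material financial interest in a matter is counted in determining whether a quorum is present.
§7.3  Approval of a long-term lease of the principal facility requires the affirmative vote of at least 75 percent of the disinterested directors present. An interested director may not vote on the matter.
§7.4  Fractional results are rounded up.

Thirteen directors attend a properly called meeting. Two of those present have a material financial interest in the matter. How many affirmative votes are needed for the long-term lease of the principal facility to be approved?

The long-term lease of the principal facility requires three-fourths of the disinterested directors present (13 − 2 = 11).
3/4 of 11 = 8.25, rounded up to 9.

9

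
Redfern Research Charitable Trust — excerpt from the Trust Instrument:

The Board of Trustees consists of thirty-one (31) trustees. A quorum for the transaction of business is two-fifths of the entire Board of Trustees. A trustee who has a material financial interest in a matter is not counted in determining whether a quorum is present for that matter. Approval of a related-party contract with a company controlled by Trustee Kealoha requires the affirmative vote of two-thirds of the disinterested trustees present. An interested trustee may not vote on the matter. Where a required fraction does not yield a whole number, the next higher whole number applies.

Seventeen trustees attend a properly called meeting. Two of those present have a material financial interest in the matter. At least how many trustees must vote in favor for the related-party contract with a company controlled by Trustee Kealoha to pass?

10

The related-party contract with a company controlled by Trustee Kealoha requires two-thirds of the disinterested trustees present (17 − 2 = 15).
2/3 of 15 = 10.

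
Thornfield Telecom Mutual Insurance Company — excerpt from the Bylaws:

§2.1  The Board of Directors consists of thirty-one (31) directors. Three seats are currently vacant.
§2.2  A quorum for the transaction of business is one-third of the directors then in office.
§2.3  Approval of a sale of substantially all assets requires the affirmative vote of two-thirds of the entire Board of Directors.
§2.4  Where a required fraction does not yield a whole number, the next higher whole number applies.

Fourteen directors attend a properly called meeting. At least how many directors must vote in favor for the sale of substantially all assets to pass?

The sale of substantially all assets requires two-thirds of the entire Board of Directors (31).
2/3 of 31 = 20.67, rounded up to 21.
(Only 14 can vote, so the sale of substantially all assets cannot pass at this meeting, but the required vote is still 21.)

21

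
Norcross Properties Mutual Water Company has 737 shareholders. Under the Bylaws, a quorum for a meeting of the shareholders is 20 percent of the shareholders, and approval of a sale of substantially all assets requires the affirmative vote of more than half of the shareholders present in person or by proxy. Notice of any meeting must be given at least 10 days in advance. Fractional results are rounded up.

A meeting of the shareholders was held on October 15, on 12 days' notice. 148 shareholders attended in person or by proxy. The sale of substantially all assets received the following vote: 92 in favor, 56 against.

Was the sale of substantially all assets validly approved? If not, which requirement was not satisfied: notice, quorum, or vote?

Valid — all requirements satisfied.

Notice: 12 days given; 10 required. Satisfied.
Quorum: 20% of 737 = 147.40, rounded up to 148; 148 present. Satisfied.
Vote: requires a majority of those present (148); a majority of 148 is 75, so 75 needed; 92 in favor. Satisfied.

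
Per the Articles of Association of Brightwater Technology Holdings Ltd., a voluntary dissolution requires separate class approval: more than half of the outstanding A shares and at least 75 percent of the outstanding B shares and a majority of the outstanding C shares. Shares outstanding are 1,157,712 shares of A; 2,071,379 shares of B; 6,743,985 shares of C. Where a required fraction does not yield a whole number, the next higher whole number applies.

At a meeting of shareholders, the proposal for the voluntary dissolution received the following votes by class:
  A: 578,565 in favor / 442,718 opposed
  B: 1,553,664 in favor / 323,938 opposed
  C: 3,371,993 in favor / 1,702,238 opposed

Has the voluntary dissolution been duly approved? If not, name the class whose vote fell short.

A: a majority of 1157712 is 578857; 578,857 required, 578,565 in favor — not approved.
B: 3/4 of 2071379 = 1553534.25, rounded up to 1553535; 1,553,535 required, 1,553,664 in favor — approved.
C: a majority of 6743985 is 3371993; 3,371,993 required, 3,371,993 in favor — approved.

Not approved — the A shares did not give the required vote.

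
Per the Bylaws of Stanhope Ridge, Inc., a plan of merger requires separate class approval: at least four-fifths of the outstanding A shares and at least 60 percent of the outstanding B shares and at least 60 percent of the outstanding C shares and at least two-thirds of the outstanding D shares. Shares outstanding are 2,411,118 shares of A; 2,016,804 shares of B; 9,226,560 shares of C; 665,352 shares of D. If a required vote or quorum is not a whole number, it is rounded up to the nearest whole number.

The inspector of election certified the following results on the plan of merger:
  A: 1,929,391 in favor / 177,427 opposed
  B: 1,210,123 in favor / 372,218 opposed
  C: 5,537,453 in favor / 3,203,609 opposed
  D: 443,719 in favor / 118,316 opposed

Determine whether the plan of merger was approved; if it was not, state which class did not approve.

Approved — every class gave the required vote.

A: 4/5 of 2411118 = 1928894.40, rounded up to 1928895; 1,928,895 required, 1,929,391 in favor — approved.
B: 3/5 of 2016804 = 1210082.40, rounded up to 1210083; 1,210,083 required, 1,210,123 in favor — approved.
C: 3/5 of 9226560 = 5535936; 5,535,936 required, 5,537,453 in favor — approved.
D: 2/3 of 665352 = 443568; 443,568 required, 443,719 in favor — approved.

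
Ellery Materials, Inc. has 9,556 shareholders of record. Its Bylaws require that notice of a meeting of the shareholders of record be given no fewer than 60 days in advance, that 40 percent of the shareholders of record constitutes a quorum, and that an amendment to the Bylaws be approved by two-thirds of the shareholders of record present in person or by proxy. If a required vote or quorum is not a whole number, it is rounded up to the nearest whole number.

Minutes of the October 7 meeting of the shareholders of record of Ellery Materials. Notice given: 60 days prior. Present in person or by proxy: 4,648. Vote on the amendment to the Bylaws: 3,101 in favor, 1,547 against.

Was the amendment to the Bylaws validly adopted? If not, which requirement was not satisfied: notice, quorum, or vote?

Valid — all requirements satisfied.

Notice: 60 days given; 60 required. Satisfied.
Quorum: 40% of 9,556 = 3,822.40, rounded up to 3,823; 4,648 present. Satisfied.
Vote: requires two-thirds of those present (4,648); 2/3 of 4648 = 3098.67, rounded up to 3099, so 3,099 needed; 3,101 in favor. Satisfied.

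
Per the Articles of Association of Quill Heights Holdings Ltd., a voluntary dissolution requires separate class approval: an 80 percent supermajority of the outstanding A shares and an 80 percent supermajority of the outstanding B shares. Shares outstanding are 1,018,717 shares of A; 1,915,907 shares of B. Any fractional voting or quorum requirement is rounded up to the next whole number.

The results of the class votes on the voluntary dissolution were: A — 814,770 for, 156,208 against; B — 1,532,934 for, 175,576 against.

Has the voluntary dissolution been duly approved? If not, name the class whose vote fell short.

Not approved — the A shares did not give the required vote.

A: 4/5 of 1018717 = 814973.60, rounded up to 814974; 814,974 required, 814,770 in favor — not approved.
B: 4/5 of 1915907 = 1532725.60, rounded up to 1532726; 1,532,726 required, 1,532,934 in favor — approved.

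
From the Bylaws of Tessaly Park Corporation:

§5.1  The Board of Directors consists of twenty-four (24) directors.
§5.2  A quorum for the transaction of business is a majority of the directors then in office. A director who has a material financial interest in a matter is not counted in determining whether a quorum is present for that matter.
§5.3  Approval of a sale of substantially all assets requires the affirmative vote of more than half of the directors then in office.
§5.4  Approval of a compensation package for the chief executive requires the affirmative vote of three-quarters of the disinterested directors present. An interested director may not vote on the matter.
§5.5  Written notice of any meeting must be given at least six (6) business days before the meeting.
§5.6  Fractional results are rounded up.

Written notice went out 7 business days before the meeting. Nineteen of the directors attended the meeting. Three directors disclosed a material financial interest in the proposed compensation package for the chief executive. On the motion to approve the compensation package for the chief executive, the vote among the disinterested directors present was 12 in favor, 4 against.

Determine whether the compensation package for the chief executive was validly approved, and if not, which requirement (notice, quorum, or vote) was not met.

Valid — all requirements satisfied.

Notice: 7 business days given; 6 required (7 ≥ 6). Satisfied.
Quorum: 19 present, but the 3 interested directors do not count, leaving 16. Quorum is 13. Satisfied.
Vote: the compensation package for the chief executive requires three-fourths of the disinterested directors present (19 − 3 = 16). 3/4 of 16 = 12, so 12 affirmative votes are needed; 12 voted in favor. Satisfied.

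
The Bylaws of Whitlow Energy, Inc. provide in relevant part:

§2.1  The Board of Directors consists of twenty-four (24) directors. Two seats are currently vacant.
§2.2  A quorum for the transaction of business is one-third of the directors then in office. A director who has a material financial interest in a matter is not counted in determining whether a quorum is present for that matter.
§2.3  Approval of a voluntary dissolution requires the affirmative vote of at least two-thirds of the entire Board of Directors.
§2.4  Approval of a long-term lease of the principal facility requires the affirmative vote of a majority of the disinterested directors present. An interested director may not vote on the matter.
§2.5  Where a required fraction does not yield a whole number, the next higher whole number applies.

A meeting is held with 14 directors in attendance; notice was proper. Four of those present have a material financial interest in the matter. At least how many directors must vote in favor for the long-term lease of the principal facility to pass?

The long-term lease of the principal facility requires a majority of the disinterested directors present (14 − 4 = 10).
A majority of 10 is 6.

6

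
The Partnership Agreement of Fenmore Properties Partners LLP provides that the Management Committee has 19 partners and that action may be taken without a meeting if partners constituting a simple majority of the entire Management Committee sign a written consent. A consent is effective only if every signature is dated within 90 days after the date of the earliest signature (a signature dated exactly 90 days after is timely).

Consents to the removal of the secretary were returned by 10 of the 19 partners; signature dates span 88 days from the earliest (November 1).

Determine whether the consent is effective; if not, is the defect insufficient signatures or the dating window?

Effective — both the signature and dating-window requirements are satisfied.

Signatures required: a simple majority of 19 — a majority of 19 is 10, so 10 needed; 10 signed. Sufficient.
Dating window: the latest signature is 88 days after the earliest; the limit is 90 days. Within the window.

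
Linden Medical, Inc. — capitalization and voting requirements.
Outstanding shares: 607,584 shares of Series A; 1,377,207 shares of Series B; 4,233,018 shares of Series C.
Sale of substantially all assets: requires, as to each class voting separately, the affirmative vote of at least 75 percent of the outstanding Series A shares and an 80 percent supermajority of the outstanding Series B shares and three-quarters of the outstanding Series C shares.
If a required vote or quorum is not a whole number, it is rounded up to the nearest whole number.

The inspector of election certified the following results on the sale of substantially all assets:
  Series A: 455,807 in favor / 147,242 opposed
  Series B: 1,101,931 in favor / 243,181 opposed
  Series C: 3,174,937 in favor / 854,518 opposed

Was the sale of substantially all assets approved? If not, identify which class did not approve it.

Series A: 3/4 of 607584 = 455688; 455,688 required, 455,807 in favor — approved.
Series B: 4/5 of 1377207 = 1101765.60, rounded up to 1101766; 1,101,766 required, 1,101,931 in favor — approved.
Series C: 3/4 of 4233018 = 3174763.50, rounded up to 3174764; 3,174,764 required, 3,174,937 in favor — approved.

Approved — every class gave the required vote.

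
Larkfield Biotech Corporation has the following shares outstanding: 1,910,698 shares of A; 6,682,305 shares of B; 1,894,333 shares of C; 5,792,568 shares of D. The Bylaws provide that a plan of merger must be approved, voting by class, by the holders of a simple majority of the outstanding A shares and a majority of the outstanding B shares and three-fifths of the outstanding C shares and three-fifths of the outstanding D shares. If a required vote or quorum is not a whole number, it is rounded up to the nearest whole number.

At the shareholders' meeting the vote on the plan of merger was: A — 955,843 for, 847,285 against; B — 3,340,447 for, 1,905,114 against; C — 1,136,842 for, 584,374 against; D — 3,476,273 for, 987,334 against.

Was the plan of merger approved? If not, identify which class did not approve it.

Not approved — the B shares did not give the required vote.

A: a majority of 1910698 is 955350; 955,350 required, 955,843 in favor — approved.
B: a majority of 6682305 is 3341153; 3,341,153 required, 3,340,447 in favor — not approved.
C: 3/5 of 1894333 = 1136599.80, rounded up to 1136600; 1,136,600 required, 1,136,842 in favor — approved.
D: 3/5 of 5792568 = 3475540.80, rounded up to 3475541; 3,475,541 required, 3,476,273 in favor — approved.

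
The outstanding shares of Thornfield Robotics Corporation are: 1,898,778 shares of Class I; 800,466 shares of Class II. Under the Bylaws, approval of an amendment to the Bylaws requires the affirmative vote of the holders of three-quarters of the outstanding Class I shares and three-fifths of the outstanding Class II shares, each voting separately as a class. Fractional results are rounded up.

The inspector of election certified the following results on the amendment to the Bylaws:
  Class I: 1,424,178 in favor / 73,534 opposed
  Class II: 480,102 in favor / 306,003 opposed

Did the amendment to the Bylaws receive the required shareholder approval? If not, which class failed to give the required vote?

Not approved — the Class II shares did not give the required vote.

Class I: 3/4 of 1898778 = 1424083.50, rounded up to 1424084; 1,424,084 required, 1,424,178 in favor — approved.
Class II: 3/5 of 800466 = 480279.60, rounded up to 480280; 480,280 required, 480,102 in favor — not approved.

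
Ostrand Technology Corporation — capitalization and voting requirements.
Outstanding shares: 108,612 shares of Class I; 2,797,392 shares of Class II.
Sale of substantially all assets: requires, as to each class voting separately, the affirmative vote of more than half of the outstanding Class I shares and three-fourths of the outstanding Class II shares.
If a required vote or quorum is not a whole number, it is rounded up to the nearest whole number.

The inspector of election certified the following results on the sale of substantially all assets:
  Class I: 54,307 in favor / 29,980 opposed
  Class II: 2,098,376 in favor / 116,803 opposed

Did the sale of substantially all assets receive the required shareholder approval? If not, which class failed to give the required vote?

Approved — every class gave the required vote.

Class I: a majority of 108612 is 54307; 54,307 required, 54,307 in favor — approved.
Class II: 3/4 of 2797392 = 2098044; 2,098,044 required, 2,098,376 in favor — approved.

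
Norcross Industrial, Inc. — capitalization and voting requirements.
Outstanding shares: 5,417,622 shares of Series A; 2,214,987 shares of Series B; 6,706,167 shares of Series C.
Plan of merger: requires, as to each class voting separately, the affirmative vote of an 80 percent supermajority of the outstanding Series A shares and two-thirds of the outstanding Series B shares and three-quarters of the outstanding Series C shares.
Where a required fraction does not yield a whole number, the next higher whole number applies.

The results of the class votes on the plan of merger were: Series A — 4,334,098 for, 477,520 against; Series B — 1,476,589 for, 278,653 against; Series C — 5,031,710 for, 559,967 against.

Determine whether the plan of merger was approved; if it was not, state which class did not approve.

Series A: 4/5 of 5417622 = 4334097.60, rounded up to 4334098; 4,334,098 required, 4,334,098 in favor — approved.
Series B: 2/3 of 2214987 = 1476658; 1,476,658 required, 1,476,589 in favor — not approved.
Series C: 3/4 of 6706167 = 5029625.25, rounded up to 5029626; 5,029,626 required, 5,031,710 in favor — approved.

Not approved — the Series B shares did not give the required vote.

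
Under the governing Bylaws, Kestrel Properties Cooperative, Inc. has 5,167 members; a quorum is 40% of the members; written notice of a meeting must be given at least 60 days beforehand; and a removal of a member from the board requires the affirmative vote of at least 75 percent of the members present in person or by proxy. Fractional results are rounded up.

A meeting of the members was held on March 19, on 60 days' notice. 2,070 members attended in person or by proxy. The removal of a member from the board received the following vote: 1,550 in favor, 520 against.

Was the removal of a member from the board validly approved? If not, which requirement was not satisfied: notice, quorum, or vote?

Notice: 60 days given; 60 required. Satisfied.
Quorum: 40% of 5,167 = 2,066.80, rounded up to 2,067; 2,070 present. Satisfied.
Vote: requires three-fourths of those present (2,070); 3/4 of 2070 = 1552.50, rounded up to 1553, so 1,553 needed; 1,550 in favor. Not satisfied.

Invalid — vote requirement not satisfied.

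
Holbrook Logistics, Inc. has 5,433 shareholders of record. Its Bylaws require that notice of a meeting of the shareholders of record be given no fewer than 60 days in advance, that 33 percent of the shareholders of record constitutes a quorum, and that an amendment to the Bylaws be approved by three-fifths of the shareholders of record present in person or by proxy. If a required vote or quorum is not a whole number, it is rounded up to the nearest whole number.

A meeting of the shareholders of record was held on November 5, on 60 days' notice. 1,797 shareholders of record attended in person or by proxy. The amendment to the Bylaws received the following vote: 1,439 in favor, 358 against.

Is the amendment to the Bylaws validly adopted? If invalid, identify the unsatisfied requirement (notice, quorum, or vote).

Notice: 60 days given; 60 required. Satisfied.
Quorum: 33% of 5,433 = 1,792.89, rounded up to 1,793; 1,797 present. Satisfied.
Vote: requires three-fifths of those present (1,797); 3/5 of 1797 = 1078.20, rounded up to 1079, so 1,079 needed; 1,439 in favor. Satisfied.

Valid — all requirements satisfied.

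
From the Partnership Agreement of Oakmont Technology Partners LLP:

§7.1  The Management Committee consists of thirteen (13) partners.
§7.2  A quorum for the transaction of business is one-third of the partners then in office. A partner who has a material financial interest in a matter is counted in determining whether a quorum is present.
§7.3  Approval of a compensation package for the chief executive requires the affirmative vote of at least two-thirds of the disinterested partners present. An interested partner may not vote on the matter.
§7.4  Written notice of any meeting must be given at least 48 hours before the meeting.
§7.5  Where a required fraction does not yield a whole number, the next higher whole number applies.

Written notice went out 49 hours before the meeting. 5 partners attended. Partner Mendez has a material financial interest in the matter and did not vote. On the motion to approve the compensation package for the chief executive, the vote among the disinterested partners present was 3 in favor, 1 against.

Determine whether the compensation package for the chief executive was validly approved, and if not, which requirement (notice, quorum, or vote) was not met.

Notice: 49 hours given; 48 required (49 ≥ 48). Satisfied.
Quorum: 5 present (interested partners count toward quorum); quorum is 5. Satisfied.
Vote: the compensation package for the chief executive requires two-thirds of the disinterested partners present (5 − 1 = 4). 2/3 of 4 = 2.67, rounded up to 3, so 3 affirmative votes are needed; 3 voted in favor. Satisfied.

Valid — all requirements satisfied.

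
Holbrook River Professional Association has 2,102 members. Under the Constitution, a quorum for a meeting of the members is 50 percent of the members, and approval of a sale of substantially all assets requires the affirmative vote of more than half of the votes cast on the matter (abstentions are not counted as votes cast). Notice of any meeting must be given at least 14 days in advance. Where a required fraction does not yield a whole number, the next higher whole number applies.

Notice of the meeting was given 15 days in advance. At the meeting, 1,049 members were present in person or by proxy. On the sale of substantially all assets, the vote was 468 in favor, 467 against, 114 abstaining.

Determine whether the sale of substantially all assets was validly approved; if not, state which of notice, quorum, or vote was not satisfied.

Invalid — quorum requirement not satisfied.

Notice: 15 days given; 14 required. Satisfied.
Quorum: 50% of 2,102 = 1,051; 1,049 present. Not satisfied.
Vote: requires a majority of the votes cast (1,049 − 114 abstaining = 935); a majority of 935 is 468, so 468 needed; 468 in favor. Satisfied.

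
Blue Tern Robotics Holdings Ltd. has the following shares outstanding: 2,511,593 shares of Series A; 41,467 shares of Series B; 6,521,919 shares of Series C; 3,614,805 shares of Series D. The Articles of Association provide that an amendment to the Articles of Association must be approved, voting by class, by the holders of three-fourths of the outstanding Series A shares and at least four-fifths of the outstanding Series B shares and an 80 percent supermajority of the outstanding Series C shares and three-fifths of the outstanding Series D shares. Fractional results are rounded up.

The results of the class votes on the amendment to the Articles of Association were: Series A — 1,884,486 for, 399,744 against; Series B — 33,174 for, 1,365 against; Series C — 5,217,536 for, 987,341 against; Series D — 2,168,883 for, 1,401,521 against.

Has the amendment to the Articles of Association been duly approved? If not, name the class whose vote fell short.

Approved — every class gave the required vote.

Series A: 3/4 of 2511593 = 1883694.75, rounded up to 1883695; 1,883,695 required, 1,884,486 in favor — approved.
Series B: 4/5 of 41467 = 33173.60, rounded up to 33174; 33,174 required, 33,174 in favor — approved.
Series C: 4/5 of 6521919 = 5217535.20, rounded up to 5217536; 5,217,536 required, 5,217,536 in favor — approved.
Series D: 3/5 of 3614805 = 2168883; 2,168,883 required, 2,168,883 in favor — approved.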